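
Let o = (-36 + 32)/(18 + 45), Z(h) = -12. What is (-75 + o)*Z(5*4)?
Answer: 18916/21 ≈ 900.76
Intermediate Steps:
o = -4/63 ≈ -0.063492
(-75 + o)*Z(5*4) = (-75 - 4/63)*(-12) = -4729/63*(-12) = 18916/21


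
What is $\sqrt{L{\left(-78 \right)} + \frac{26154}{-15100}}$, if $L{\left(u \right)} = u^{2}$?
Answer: $\frac{87 \sqrt{1832234}}{1510} \approx 77.989$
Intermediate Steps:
$\sqrt{L{\left(-78 \right)} + \frac{26154}{-15100}} = \sqrt{\left(-78\right)^{2} + \frac{26154}{-15100}} = \sqrt{6084 + 26154 \left(- \frac{1}{15100}\right)} = \sqrt{6084 - \frac{13077}{7550}} = \sqrt{\frac{45921123}{7550}} = \frac{87 \sqrt{1832234}}{1510}$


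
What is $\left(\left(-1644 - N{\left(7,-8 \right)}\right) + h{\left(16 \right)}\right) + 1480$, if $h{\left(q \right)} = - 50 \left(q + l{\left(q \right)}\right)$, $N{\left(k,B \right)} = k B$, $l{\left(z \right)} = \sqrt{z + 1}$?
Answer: $-908 - 50 \sqrt{17} \approx -1114.2$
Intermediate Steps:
$l{\left(z \right)} = \sqrt{1 + z}$
$N{\left(k,B \right)} = B k$
$h{\left(q \right)} = - 50 q - 50 \sqrt{1 + q}$ ($h{\left(q \right)} = - 50 \left(q + \sqrt{1 + q}\right) = - 50 q - 50 \sqrt{1 + q}$)
$\left(\left(-1644 - N{\left(7,-8 \right)}\right) + h{\left(16 \right)}\right) + 1480 = \left(\left(-1644 - \left(-8\right) 7\right) - \left(800 + 50 \sqrt{1 + 16}\right)\right) + 1480 = \left(\left(-1644 - -56\right) - \left(800 + 50 \sqrt{17}\right)\right) + 1480 = \left(\left(-1644 + 56\right) - \left(800 + 50 \sqrt{17}\right)\right) + 1480 = \left(-1588 - \left(800 + 50 \sqrt{17}\right)\right) + 1480 = \left(-2388 - 50 \sqrt{17}\right) + 1480 = -908 - 50 \sqrt{17}$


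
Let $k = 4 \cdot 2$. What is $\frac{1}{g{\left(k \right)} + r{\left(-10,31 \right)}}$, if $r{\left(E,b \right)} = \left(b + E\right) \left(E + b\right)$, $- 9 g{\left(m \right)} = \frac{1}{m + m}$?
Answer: $\frac{144}{63503} \approx 0.0022676$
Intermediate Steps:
$k = 8$
$g{\left(m \right)} = - \frac{1}{18 m}$ ($g{\left(m \right)} = - \frac{1}{9 \left(m + m\right)} = - \frac{1}{9 \cdot 2 m} = - \frac{\frac{1}{2} \frac{1}{m}}{9} = - \frac{1}{18 m}$)
$r{\left(E,b \right)} = \left(E + b\right)^{2}$ ($r{\left(E,b \right)} = \left(E + b\right) \left(E + b\right) = \left(E + b\right)^{2}$)
$\frac{1}{g{\left(k \right)} + r{\left(-10,31 \right)}} = \frac{1}{- \frac{1}{18 \cdot 8} + \left(-10 + 31\right)^{2}} = \frac{1}{\left(- \frac{1}{18}\right) \frac{1}{8} + 21^{2}} = \frac{1}{- \frac{1}{144} + 441} = \frac{1}{\frac{63503}{144}} = \frac{144}{63503}$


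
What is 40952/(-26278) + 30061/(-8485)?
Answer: -568710339/111484415 ≈ -5.1013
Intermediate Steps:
40952/(-26278) + 30061/(-8485) = 40952*(-1/26278) + 30061*(-1/8485) = -20476/13139 - 30061/8485 = -568710339/111484415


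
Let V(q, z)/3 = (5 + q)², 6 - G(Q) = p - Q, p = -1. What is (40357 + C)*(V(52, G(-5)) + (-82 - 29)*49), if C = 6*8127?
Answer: 383924652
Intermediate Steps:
C = 48762
G(Q) = 7 + Q (G(Q) = 6 - (-1 - Q) = 6 + (1 + Q) = 7 + Q)
V(q, z) = 3*(5 + q)²
(40357 + C)*(V(52, G(-5)) + (-82 - 29)*49) = (40357 + 48762)*(3*(5 + 52)² + (-82 - 29)*49) = 89119*(3*57² - 111*49) = 89119*(3*3249 - 5439) = 89119*(9747 - 5439) = 89119*4308 = 383924652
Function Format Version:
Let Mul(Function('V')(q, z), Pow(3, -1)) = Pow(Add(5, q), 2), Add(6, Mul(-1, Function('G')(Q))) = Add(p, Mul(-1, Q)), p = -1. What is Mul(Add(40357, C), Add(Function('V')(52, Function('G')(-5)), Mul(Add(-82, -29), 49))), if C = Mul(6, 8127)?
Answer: 383924652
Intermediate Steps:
C = 48762
Function('G')(Q) = Add(7, Q) (Function('G')(Q) = Add(6, Mul(-1, Add(-1, Mul(-1, Q)))) = Add(6, Add(1, Q)) = Add(7, Q))
Function('V')(q, z) = Mul(3, Pow(Add(5, q), 2))
Mul(Add(40357, C), Add(Function('V')(52, Function('G')(-5)), Mul(Add(-82, -29), 49))) = Mul(Add(40357, 48762), Add(Mul(3, Pow(Add(5, 52), 2)), Mul(Add(-82, -29), 49))) = Mul(89119, Add(Mul(3, Pow(57, 2)), Mul(-111, 49))) = Mul(89119, Add(Mul(3, 3249), -5439)) = Mul(89119, Add(9747, -5439)) = Mul(89119, 4308) = 383924652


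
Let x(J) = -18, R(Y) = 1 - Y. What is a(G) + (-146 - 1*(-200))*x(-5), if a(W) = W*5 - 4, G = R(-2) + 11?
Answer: -906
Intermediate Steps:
G = 14 (G = (1 - 1*(-2)) + 11 = (1 + 2) + 11 = 3 + 11 = 14)
a(W) = -4 + 5*W (a(W) = 5*W - 4 = -4 + 5*W)
a(G) + (-146 - 1*(-200))*x(-5) = (-4 + 5*14) + (-146 - 1*(-200))*(-18) = (-4 + 70) + (-146 + 200)*(-18) = 66 + 54*(-18) = 66 - 972 = -906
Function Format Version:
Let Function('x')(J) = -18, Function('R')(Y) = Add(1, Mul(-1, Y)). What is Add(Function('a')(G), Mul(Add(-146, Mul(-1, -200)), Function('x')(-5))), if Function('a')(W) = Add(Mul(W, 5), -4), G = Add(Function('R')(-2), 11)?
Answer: -906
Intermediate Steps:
G = 14 (G = Add(Add(1, Mul(-1, -2)), 11) = Add(Add(1, 2), 11) = Add(3, 11) = 14)
Function('a')(W) = Add(-4, Mul(5, W)) (Function('a')(W) = Add(Mul(5, W), -4) = Add(-4, Mul(5, W)))
Add(Function('a')(G), Mul(Add(-146, Mul(-1, -200)), Function('x')(-5))) = Add(Add(-4, Mul(5, 14)), Mul(Add(-146, Mul(-1, -200)), -18)) = Add(Add(-4, 70), Mul(Add(-146, 200), -18)) = Add(66, Mul(54, -18)) = Add(66, -972) = -906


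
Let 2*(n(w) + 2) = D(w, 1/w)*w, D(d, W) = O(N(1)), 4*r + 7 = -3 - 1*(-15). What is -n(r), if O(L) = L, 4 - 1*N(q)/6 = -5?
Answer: -127/4 ≈ -31.750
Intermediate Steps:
N(q) = 54 (N(q) = 24 - 6*(-5) = 24 + 30 = 54)
r = 5/4 (r = -7/4 + (-3 - 1*(-15))/4 = -7/4 + (-3 + 15)/4 = -7/4 + (¼)*12 = -7/4 + 3 = 5/4 ≈ 1.2500)
D(d, W) = 54
n(w) = -2 + 27*w (n(w) = -2 + (54*w)/2 = -2 + 27*w)
-n(r) = -(-2 + 27*(5/4)) = -(-2 + 135/4) = -1*127/4 = -127/4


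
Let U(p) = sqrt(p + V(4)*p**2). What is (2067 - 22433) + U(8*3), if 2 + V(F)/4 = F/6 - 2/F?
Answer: -20366 + 10*I*sqrt(42) ≈ -20366.0 + 64.807*I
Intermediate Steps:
V(F) = -8 - 8/F + 2*F/3 (V(F) = -8 + 4*(F/6 - 2/F) = -8 + 4*(-2/F + F/6) = -8 + (-8/F + 2*F/3) = -8 - 8/F + 2*F/3)
U(p) = sqrt(p - 22*p**2/3) (U(p) = sqrt(p + (-8 - 8/4 + (2/3)*4)*p**2) = sqrt(p + (-8 - 8*1/4 + 8/3)*p**2) = sqrt(p + (-8 - 2 + 8/3)*p**2) = sqrt(p - 22*p**2/3))
(2067 - 22433) + U(8*3) = (2067 - 22433) + sqrt(3)*sqrt((8*3)*(3 - 176*3))/3 = -20366 + sqrt(3)*sqrt(24*(3 - 22*24))/3 = -20366 + sqrt(3)*sqrt(24*(3 - 528))/3 = -20366 + sqrt(3)*sqrt(24*(-525))/3 = -20366 + sqrt(3)*sqrt(-12600)/3 = -20366 + sqrt(3)*(30*I*sqrt(14))/3 = -20366 + 10*I*sqrt(42)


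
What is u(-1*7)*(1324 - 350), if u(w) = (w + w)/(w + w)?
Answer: 974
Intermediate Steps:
u(w) = 1 (u(w) = (2*w)/((2*w)) = (2*w)*(1/(2*w)) = 1)
u(-1*7)*(1324 - 350) = 1*(1324 - 350) = 1*974 = 974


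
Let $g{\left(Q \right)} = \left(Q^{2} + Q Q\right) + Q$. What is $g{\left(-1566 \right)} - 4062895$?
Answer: $840251$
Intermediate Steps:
$g{\left(Q \right)} = Q + 2 Q^{2}$ ($g{\left(Q \right)} = \left(Q^{2} + Q^{2}\right) + Q = 2 Q^{2} + Q = Q + 2 Q^{2}$)
$g{\left(-1566 \right)} - 4062895 = - 1566 \left(1 + 2 \left(-1566\right)\right) - 4062895 = - 1566 \left(1 - 3132\right) - 4062895 = \left(-1566\right) \left(-3131\right) - 4062895 = 4903146 - 4062895 = 840251$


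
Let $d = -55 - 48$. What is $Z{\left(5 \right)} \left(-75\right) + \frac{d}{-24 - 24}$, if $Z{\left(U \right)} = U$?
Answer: $- \frac{17897}{48} \approx -372.85$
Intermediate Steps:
$d = -103$
$Z{\left(5 \right)} \left(-75\right) + \frac{d}{-24 - 24} = 5 \left(-75\right) - \frac{103}{-24 - 24} = -375 - \frac{103}{-24 - 24} = -375 - \frac{103}{-48} = -375 - - \frac{103}{48} = -375 + \frac{103}{48} = - \frac{17897}{48}$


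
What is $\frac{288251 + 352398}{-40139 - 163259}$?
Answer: $- \frac{640649}{203398} \approx -3.1497$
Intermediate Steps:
$\frac{288251 + 352398}{-40139 - 163259} = \frac{640649}{-40139 - 163259} = \frac{640649}{-203398} = 640649 \left(- \frac{1}{203398}\right) = - \frac{640649}{203398}$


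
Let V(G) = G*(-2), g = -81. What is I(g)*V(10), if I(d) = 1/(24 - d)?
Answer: -4/21 ≈ -0.19048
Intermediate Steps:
V(G) = -2*G
I(g)*V(10) = (-1/(-24 - 81))*(-2*10) = -1/(-105)*(-20) = -1*(-1/105)*(-20) = (1/105)*(-20) = -4/21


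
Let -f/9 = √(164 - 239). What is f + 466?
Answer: 466 - 45*I*√3 ≈ 466.0 - 77.942*I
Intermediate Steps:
f = -45*I*√3 (f = -9*√(164 - 239) = -45*I*√3 ≈ -77.942*I)
f + 466 = -45*I*√3 + 466 = 466 - 45*I*√3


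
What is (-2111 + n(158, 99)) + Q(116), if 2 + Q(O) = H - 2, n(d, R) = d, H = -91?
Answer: -2048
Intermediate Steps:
Q(O) = -95 (Q(O) = -2 + (-91 - 2) = -2 - 93 = -95)
(-2111 + n(158, 99)) + Q(116) = (-2111 + 158) - 95 = -1953 - 95 = -2048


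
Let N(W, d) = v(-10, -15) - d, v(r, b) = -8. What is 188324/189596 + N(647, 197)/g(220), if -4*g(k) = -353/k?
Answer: -8534160007/16731847 ≈ -510.05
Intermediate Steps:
N(W, d) = -8 - d
g(k) = 353/(4*k) (g(k) = -(-353)/(4*k) = 353/(4*k))
188324/189596 + N(647, 197)/g(220) = 188324/189596 + (-8 - 1*197)/(((353/4)/220)) = 188324*(1/189596) + (-8 - 197)/(((353/4)*(1/220))) = 47081/47399 - 205/353/880 = 47081/47399 - 205*880/353 = 47081/47399 - 180400/353 = -8534160007/16731847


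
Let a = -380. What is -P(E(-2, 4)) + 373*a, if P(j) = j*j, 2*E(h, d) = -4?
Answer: -141744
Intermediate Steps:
E(h, d) = -2 (E(h, d) = (½)*(-4) = -2)
P(j) = j²
-P(E(-2, 4)) + 373*a = -1*(-2)² + 373*(-380) = -1*4 - 141740 = -4 - 141740 = -141744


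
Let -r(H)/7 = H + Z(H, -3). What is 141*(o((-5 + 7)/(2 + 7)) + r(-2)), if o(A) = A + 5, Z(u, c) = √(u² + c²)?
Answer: 8131/3 - 987*√13 ≈ -848.35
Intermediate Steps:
Z(u, c) = √(c² + u²)
r(H) = -7*H - 7*√(9 + H²) (r(H) = -7*(H + √((-3)² + H²)) = -7*(H + √(9 + H²)) = -7*H - 7*√(9 + H²))
o(A) = 5 + A
141*(o((-5 + 7)/(2 + 7)) + r(-2)) = 141*((5 + (-5 + 7)/(2 + 7)) + (-7*(-2) - 7*√(9 + (-2)²))) = 141*((5 + 2/9) + (14 - 7*√(9 + 4))) = 141*((5 + 2*(⅑)) + (14 - 7*√13)) = 141*((5 + 2/9) + (14 - 7*√13)) = 141*(47/9 + (14 - 7*√13)) = 141*(173/9 - 7*√13) = 8131/3 - 987*√13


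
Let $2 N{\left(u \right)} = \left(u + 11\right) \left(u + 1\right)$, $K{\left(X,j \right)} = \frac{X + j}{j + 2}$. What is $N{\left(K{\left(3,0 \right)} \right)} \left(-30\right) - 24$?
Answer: $- \frac{1971}{4} \approx -492.75$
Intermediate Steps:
$K{\left(X,j \right)} = \frac{X + j}{2 + j}$
$N{\left(u \right)} = \frac{\left(1 + u\right) \left(11 + u\right)}{2}$ ($N{\left(u \right)} = \frac{\left(u + 11\right) \left(u + 1\right)}{2} = \frac{\left(11 + u\right) \left(1 + u\right)}{2} = \frac{\left(1 + u\right) \left(11 + u\right)}{2}$)
$N{\left(K{\left(3,0 \right)} \right)} \left(-30\right) - 24 = \left(\frac{11}{2} + \frac{\left(\frac{3 + 0}{2 + 0}\right)^{2}}{2} + 6 \frac{3 + 0}{2 + 0}\right) \left(-30\right) - 24 = \left(\frac{11}{2} + \frac{\left(\frac{1}{2} \cdot 3\right)^{2}}{2} + 6 \cdot \frac{1}{2} \cdot 3\right) \left(-30\right) - 24 = \left(\frac{11}{2} + \frac{\left(\frac{3}{2}\right)^{2}}{2} + 6 \cdot \frac{3}{2}\right) \left(-30\right) - 24 = \left(\frac{11}{2} + \frac{1}{2} \cdot \frac{9}{4} + 9\right) \left(-30\right) - 24 = \left(\frac{11}{2} + \frac{9}{8} + 9\right) \left(-30\right) - 24 = \frac{125}{8} \left(-30\right) - 24 = - \frac{1875}{4} - 24 = - \frac{1971}{4}$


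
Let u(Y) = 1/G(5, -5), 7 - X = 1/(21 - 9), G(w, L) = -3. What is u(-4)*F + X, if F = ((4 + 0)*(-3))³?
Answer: 6995/12 ≈ 582.92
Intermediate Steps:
X = 83/12 (X = 7 - 1/(21 - 9) = 7 - 1/12 = 83/12 ≈ 6.9167)
F = -1728 (F = (4*(-3))³ = (-12)³ = -1728)
u(Y) = -⅓ (u(Y) = 1/(-3) = -⅓)
u(-4)*F + X = -⅓*(-1728) + 83/12 = 576 + 83/12 = 6995/12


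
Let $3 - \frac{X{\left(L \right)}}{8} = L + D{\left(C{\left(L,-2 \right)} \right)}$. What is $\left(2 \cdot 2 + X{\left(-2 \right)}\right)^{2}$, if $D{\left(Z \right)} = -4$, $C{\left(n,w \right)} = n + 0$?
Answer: $5776$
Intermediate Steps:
$C{\left(n,w \right)} = n$
$X{\left(L \right)} = 56 - 8 L$ ($X{\left(L \right)} = 24 - 8 \left(L - 4\right) = 24 - 8 \left(-4 + L\right) = 24 - \left(-32 + 8 L\right) = 56 - 8 L$)
$\left(2 \cdot 2 + X{\left(-2 \right)}\right)^{2} = \left(2 \cdot 2 + \left(56 - -16\right)\right)^{2} = \left(4 + \left(56 + 16\right)\right)^{2} = \left(4 + 72\right)^{2} = 76^{2} = 5776$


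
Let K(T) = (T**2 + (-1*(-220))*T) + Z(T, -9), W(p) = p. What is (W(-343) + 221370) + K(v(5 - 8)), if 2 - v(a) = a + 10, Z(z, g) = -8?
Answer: 219944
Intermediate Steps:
v(a) = -8 - a (v(a) = 2 - (a + 10) = 2 - (10 + a) = 2 + (-10 - a) = -8 - a)
K(T) = -8 + T**2 + 220*T (K(T) = (T**2 + (-1*(-220))*T) - 8 = (T**2 + 220*T) - 8 = -8 + T**2 + 220*T)
(W(-343) + 221370) + K(v(5 - 8)) = (-343 + 221370) + (-8 + (-8 - (5 - 8))**2 + 220*(-8 - (5 - 8))) = 221027 + (-8 + (-8 - 1*(-3))**2 + 220*(-8 - 1*(-3))) = 221027 + (-8 + (-8 + 3)**2 + 220*(-8 + 3)) = 221027 + (-8 + (-5)**2 + 220*(-5)) = 221027 + (-8 + 25 - 1100) = 221027 - 1083 = 219944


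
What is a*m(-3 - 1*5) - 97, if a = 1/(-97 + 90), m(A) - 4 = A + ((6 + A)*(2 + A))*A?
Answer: -579/7 ≈ -82.714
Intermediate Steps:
m(A) = 4 + A + A*(2 + A)*(6 + A) (m(A) = 4 + (A + ((6 + A)*(2 + A))*A) = 4 + (A + ((2 + A)*(6 + A))*A) = 4 + (A + A*(2 + A)*(6 + A)) = 4 + A + A*(2 + A)*(6 + A))
a = -1/7 (a = 1/(-7) = -1/7 ≈ -0.14286)
a*m(-3 - 1*5) - 97 = -(4 + (-3 - 1*5)**3 + 8*(-3 - 1*5)**2 + 13*(-3 - 1*5))/7 - 97 = -(4 + (-3 - 5)**3 + 8*(-3 - 5)**2 + 13*(-3 - 5))/7 - 97 = -(4 + (-8)**3 + 8*(-8)**2 + 13*(-8))/7 - 97 = -(4 - 512 + 8*64 - 104)/7 - 97 = -(4 - 512 + 512 - 104)/7 - 97 = -1/7*(-100) - 97 = 100/7 - 97 = -579/7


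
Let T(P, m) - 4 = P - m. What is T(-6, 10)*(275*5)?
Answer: -16500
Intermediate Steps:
T(P, m) = 4 + P - m (T(P, m) = 4 + (P - m) = 4 + P - m)
T(-6, 10)*(275*5) = (4 - 6 - 1*10)*(275*5) = (4 - 6 - 10)*1375 = -12*1375 = -16500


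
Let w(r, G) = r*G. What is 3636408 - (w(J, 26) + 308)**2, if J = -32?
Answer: 3361832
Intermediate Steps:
w(r, G) = G*r
3636408 - (w(J, 26) + 308)**2 = 3636408 - (26*(-32) + 308)**2 = 3636408 - (-832 + 308)**2 = 3636408 - 1*(-524)**2 = 3636408 - 1*274576 = 3636408 - 274576 = 3361832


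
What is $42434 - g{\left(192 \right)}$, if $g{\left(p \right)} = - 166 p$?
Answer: $74306$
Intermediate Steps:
$42434 - g{\left(192 \right)} = 42434 - \left(-166\right) 192 = 42434 - -31872 = 42434 + 31872 = 74306$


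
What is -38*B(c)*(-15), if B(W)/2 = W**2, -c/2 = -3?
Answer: 41040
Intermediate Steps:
c = 6 (c = -2*(-3) = 6)
B(W) = 2*W**2
-38*B(c)*(-15) = -76*6**2*(-15) = -76*36*(-15) = -38*72*(-15) = -2736*(-15) = 41040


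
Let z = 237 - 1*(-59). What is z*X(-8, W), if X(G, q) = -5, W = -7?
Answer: -1480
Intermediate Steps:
z = 296 (z = 237 + 59 = 296)
z*X(-8, W) = 296*(-5) = -1480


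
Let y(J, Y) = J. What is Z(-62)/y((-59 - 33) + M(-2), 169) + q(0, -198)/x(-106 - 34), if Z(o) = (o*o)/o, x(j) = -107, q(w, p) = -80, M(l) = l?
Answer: 7077/5029 ≈ 1.4072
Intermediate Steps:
Z(o) = o (Z(o) = o²/o = o)
Z(-62)/y((-59 - 33) + M(-2), 169) + q(0, -198)/x(-106 - 34) = -62/((-59 - 33) - 2) - 80/(-107) = -62/(-92 - 2) - 80*(-1/107) = -62/(-94) + 80/107 = -62*(-1/94) + 80/107 = 31/47 + 80/107 = 7077/5029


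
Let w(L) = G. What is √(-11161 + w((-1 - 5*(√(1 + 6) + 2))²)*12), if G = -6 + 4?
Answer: I*√11185 ≈ 105.76*I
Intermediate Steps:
G = -2
w(L) = -2
√(-11161 + w((-1 - 5*(√(1 + 6) + 2))²)*12) = √(-11161 - 2*12) = √(-11161 - 24) = √(-11185) = I*√11185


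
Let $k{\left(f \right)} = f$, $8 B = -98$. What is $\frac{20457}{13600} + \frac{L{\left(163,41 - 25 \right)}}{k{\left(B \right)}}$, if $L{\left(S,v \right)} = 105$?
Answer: $- \frac{672801}{95200} \approx -7.0672$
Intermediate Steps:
$B = - \frac{49}{4}$ ($B = \frac{1}{8} \left(-98\right) = - \frac{49}{4} \approx -12.25$)
$\frac{20457}{13600} + \frac{L{\left(163,41 - 25 \right)}}{k{\left(B \right)}} = \frac{20457}{13600} + \frac{105}{- \frac{49}{4}} = 20457 \cdot \frac{1}{13600} + 105 \left(- \frac{4}{49}\right) = \frac{20457}{13600} - \frac{60}{7} = - \frac{672801}{95200}$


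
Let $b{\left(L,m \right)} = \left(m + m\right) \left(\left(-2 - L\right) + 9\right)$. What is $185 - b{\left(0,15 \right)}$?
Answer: $-25$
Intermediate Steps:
$b{\left(L,m \right)} = 2 m \left(7 - L\right)$
$185 - b{\left(0,15 \right)} = 185 - 2 \cdot 15 \left(7 - 0\right) = 185 - 2 \cdot 15 \left(7 + 0\right) = 185 - 2 \cdot 15 \cdot 7 = 185 - 210 = -25$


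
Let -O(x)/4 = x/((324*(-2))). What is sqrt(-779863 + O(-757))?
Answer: I*sqrt(252677126)/18 ≈ 883.1*I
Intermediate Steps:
O(x) = x/162 (O(x) = -4*x/(324*(-2)) = -4*x/(-648) = -4*x*(-1)/648 = -(-1)*x/162 = x/162)
sqrt(-779863 + O(-757)) = sqrt(-779863 + (1/162)*(-757)) = sqrt(-779863 - 757/162) = sqrt(-126338563/162) = I*sqrt(252677126)/18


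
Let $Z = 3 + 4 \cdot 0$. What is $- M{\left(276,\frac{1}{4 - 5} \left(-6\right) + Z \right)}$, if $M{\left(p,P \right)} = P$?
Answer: $-9$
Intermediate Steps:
$Z = 3$ ($Z = 3 + 0 = 3$)
$- M{\left(276,\frac{1}{4 - 5} \left(-6\right) + Z \right)} = - (\frac{1}{4 - 5} \left(-6\right) + 3) = - (\frac{1}{-1} \left(-6\right) + 3) = - (\left(-1\right) \left(-6\right) + 3) = - (6 + 3) = \left(-1\right) 9 = -9$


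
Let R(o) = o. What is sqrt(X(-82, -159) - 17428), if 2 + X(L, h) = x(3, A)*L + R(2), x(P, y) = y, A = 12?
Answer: 2*I*sqrt(4603) ≈ 135.69*I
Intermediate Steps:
X(L, h) = 12*L (X(L, h) = -2 + (12*L + 2) = -2 + (2 + 12*L) = 12*L)
sqrt(X(-82, -159) - 17428) = sqrt(12*(-82) - 17428) = sqrt(-984 - 17428) = sqrt(-18412) = 2*I*sqrt(4603)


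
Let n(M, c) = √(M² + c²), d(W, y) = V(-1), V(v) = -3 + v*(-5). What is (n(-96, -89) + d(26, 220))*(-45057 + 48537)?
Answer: 6960 + 3480*√17137 ≈ 4.6252e+5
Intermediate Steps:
V(v) = -3 - 5*v
d(W, y) = 2 (d(W, y) = -3 - 5*(-1) = -3 + 5 = 2)
(n(-96, -89) + d(26, 220))*(-45057 + 48537) = (√((-96)² + (-89)²) + 2)*(-45057 + 48537) = (√(9216 + 7921) + 2)*3480 = (√17137 + 2)*3480 = (2 + √17137)*3480 = 6960 + 3480*√17137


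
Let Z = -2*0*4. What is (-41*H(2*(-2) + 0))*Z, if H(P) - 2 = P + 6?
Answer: 0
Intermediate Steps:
H(P) = 8 + P (H(P) = 2 + (P + 6) = 2 + (6 + P) = 8 + P)
Z = 0 (Z = 0*4 = 0)
(-41*H(2*(-2) + 0))*Z = -41*(8 + (2*(-2) + 0))*0 = -41*(8 + (-4 + 0))*0 = -41*(8 - 4)*0 = -41*4*0 = -164*0 = 0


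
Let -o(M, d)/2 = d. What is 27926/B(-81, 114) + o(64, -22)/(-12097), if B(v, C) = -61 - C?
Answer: -337828522/2116975 ≈ -159.58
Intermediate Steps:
o(M, d) = -2*d
27926/B(-81, 114) + o(64, -22)/(-12097) = 27926/(-61 - 1*114) - 2*(-22)/(-12097) = 27926/(-61 - 114) + 44*(-1/12097) = 27926/(-175) - 44/12097 = 27926*(-1/175) - 44/12097 = -27926/175 - 44/12097 = -337828522/2116975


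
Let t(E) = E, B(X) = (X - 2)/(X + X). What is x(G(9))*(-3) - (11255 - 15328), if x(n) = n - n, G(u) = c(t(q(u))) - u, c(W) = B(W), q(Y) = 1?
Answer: 4073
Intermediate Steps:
B(X) = (-2 + X)/(2*X) (B(X) = (-2 + X)/((2*X)) = (-2 + X)*(1/(2*X)) = (-2 + X)/(2*X))
c(W) = (-2 + W)/(2*W)
G(u) = -½ - u (G(u) = (½)*(-2 + 1)/1 - u = (½)*1*(-1) - u = -½ - u)
x(n) = 0
x(G(9))*(-3) - (11255 - 15328) = 0*(-3) - (11255 - 15328) = 0 - 1*(-4073) = 0 + 4073 = 4073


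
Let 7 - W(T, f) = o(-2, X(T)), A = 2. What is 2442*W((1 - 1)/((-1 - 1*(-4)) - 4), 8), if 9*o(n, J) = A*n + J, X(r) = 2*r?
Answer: 54538/3 ≈ 18179.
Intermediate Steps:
o(n, J) = J/9 + 2*n/9 (o(n, J) = (2*n + J)/9 = (J + 2*n)/9 = J/9 + 2*n/9)
W(T, f) = 67/9 - 2*T/9 (W(T, f) = 7 - ((2*T)/9 + (2/9)*(-2)) = 7 - (2*T/9 - 4/9) = 7 - (-4/9 + 2*T/9) = 7 + (4/9 - 2*T/9) = 67/9 - 2*T/9)
2442*W((1 - 1)/((-1 - 1*(-4)) - 4), 8) = 2442*(67/9 - 2*(1 - 1)/(9*((-1 - 1*(-4)) - 4))) = 2442*(67/9 - 0/((-1 + 4) - 4)) = 2442*(67/9 - 0/(3 - 4)) = 2442*(67/9 - 0/(-1)) = 2442*(67/9 - 0*(-1)) = 2442*(67/9 - 2/9*0) = 2442*(67/9 + 0) = 2442*(67/9) = 54538/3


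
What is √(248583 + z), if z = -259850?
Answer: I*√11267 ≈ 106.15*I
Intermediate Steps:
√(248583 + z) = √(248583 - 259850) = √(-11267) = I*√11267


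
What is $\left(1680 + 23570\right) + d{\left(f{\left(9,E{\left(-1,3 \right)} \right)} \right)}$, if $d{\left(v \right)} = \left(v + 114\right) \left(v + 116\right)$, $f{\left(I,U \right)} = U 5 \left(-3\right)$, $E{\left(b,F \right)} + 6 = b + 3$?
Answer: $55874$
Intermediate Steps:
$E{\left(b,F \right)} = -3 + b$ ($E{\left(b,F \right)} = -6 + \left(b + 3\right) = -6 + \left(3 + b\right) = -3 + b$)
$f{\left(I,U \right)} = - 15 U$ ($f{\left(I,U \right)} = 5 U \left(-3\right) = - 15 U$)
$d{\left(v \right)} = \left(114 + v\right) \left(116 + v\right)$
$\left(1680 + 23570\right) + d{\left(f{\left(9,E{\left(-1,3 \right)} \right)} \right)} = \left(1680 + 23570\right) + \left(13224 + \left(- 15 \left(-3 - 1\right)\right)^{2} + 230 \left(- 15 \left(-3 - 1\right)\right)\right) = 25250 + \left(13224 + \left(\left(-15\right) \left(-4\right)\right)^{2} + 230 \left(\left(-15\right) \left(-4\right)\right)\right) = 25250 + \left(13224 + 60^{2} + 230 \cdot 60\right) = 25250 + \left(13224 + 3600 + 13800\right) = 25250 + 30624 = 55874$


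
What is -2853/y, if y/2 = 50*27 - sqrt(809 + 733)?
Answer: -641925/606986 - 951*sqrt(1542)/1213972 ≈ -1.0883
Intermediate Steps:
y = 2700 - 2*sqrt(1542) (y = 2*(50*27 - sqrt(809 + 733)) = 2*(1350 - sqrt(1542)) = 2700 - 2*sqrt(1542) ≈ 2621.5)
-2853/y = -2853/(2700 - 2*sqrt(1542))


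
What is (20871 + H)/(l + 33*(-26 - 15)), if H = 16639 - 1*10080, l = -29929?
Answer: -13715/15641 ≈ -0.87686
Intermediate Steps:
H = 6559 (H = 16639 - 10080 = 6559)
(20871 + H)/(l + 33*(-26 - 15)) = (20871 + 6559)/(-29929 + 33*(-26 - 15)) = 27430/(-29929 + 33*(-41)) = 27430/(-29929 - 1353) = 27430/(-31282) = 27430*(-1/31282) = -13715/15641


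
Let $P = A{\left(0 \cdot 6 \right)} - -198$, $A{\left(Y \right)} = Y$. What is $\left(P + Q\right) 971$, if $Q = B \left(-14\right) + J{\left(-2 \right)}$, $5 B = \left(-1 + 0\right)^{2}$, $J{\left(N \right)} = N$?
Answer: $\frac{937986}{5} \approx 1.876 \cdot 10^{5}$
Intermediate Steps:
$B = \frac{1}{5}$ ($B = \frac{\left(-1 + 0\right)^{2}}{5} = \frac{\left(-1\right)^{2}}{5} = \frac{1}{5} \cdot 1 = \frac{1}{5} \approx 0.2$)
$Q = - \frac{24}{5}$ ($Q = \frac{1}{5} \left(-14\right) - 2 = - \frac{14}{5} - 2 = - \frac{24}{5} \approx -4.8$)
$P = 198$ ($P = 0 \cdot 6 - -198 = 0 + 198 = 198$)
$\left(P + Q\right) 971 = \left(198 - \frac{24}{5}\right) 971 = \frac{966}{5} \cdot 971 = \frac{937986}{5}$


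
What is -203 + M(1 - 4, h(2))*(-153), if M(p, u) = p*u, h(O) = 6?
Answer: 2551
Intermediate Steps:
-203 + M(1 - 4, h(2))*(-153) = -203 + ((1 - 4)*6)*(-153) = -203 - 3*6*(-153) = -203 - 18*(-153) = -203 + 2754 = 2551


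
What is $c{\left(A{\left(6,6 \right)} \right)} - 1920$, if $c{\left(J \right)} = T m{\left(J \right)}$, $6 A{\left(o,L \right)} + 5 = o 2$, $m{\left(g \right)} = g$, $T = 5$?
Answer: $- \frac{11485}{6} \approx -1914.2$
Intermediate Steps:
$A{\left(o,L \right)} = - \frac{5}{6} + \frac{o}{3}$ ($A{\left(o,L \right)} = - \frac{5}{6} + \frac{o 2}{6} = - \frac{5}{6} + \frac{2 o}{6} = - \frac{5}{6} + \frac{o}{3}$)
$c{\left(J \right)} = 5 J$
$c{\left(A{\left(6,6 \right)} \right)} - 1920 = 5 \left(- \frac{5}{6} + \frac{1}{3} \cdot 6\right) - 1920 = 5 \left(- \frac{5}{6} + 2\right) - 1920 = 5 \cdot \frac{7}{6} - 1920 = \frac{35}{6} - 1920 = - \frac{11485}{6}$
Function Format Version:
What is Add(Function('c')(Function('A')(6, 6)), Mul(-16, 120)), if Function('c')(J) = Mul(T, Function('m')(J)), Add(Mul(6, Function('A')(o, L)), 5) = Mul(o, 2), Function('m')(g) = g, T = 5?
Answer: Rational(-11485, 6) ≈ -1914.2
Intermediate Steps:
Function('A')(o, L) = Add(Rational(-5, 6), Mul(Rational(1, 3), o)) (Function('A')(o, L) = Add(Rational(-5, 6), Mul(Rational(1, 6), Mul(o, 2))) = Add(Rational(-5, 6), Mul(Rational(1, 6), Mul(2, o))) = Add(Rational(-5, 6), Mul(Rational(1, 3), o)))
Function('c')(J) = Mul(5, J)
Add(Function('c')(Function('A')(6, 6)), Mul(-16, 120)) = Add(Mul(5, Add(Rational(-5, 6), Mul(Rational(1, 3), 6))), Mul(-16, 120)) = Add(Mul(5, Add(Rational(-5, 6), 2)), -1920) = Add(Mul(5, Rational(7, 6)), -1920) = Add(Rational(35, 6), -1920) = Rational(-11485, 6)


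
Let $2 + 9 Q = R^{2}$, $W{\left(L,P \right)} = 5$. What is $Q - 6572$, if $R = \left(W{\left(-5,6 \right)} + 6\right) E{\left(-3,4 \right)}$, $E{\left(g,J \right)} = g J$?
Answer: $- \frac{41726}{9} \approx -4636.2$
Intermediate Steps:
$E{\left(g,J \right)} = J g$
$R = -132$ ($R = \left(5 + 6\right) 4 \left(-3\right) = 11 \left(-12\right) = -132$)
$Q = \frac{17422}{9}$ ($Q = - \frac{2}{9} + \frac{\left(-132\right)^{2}}{9} = - \frac{2}{9} + \frac{1}{9} \cdot 17424 = - \frac{2}{9} + 1936 = \frac{17422}{9} \approx 1935.8$)
$Q - 6572 = \frac{17422}{9} - 6572 = - \frac{41726}{9}$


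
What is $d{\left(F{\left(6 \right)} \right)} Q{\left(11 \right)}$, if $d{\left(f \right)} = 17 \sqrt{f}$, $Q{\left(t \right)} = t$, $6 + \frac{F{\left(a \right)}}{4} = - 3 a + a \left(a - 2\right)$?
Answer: $0$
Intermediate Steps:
$F{\left(a \right)} = -24 - 12 a + 4 a \left(-2 + a\right)$ ($F{\left(a \right)} = -24 + 4 \left(- 3 a + a \left(a - 2\right)\right) = -24 + 4 \left(- 3 a + a \left(-2 + a\right)\right) = -24 + \left(- 12 a + 4 a \left(-2 + a\right)\right) = -24 - 12 a + 4 a \left(-2 + a\right)$)
$d{\left(F{\left(6 \right)} \right)} Q{\left(11 \right)} = 17 \sqrt{-24 - 120 + 4 \cdot 6^{2}} \cdot 11 = 17 \sqrt{-24 - 120 + 4 \cdot 36} \cdot 11 = 17 \sqrt{-24 - 120 + 144} \cdot 11 = 17 \sqrt{0} \cdot 11 = 17 \cdot 0 \cdot 11 = 0 \cdot 11 = 0$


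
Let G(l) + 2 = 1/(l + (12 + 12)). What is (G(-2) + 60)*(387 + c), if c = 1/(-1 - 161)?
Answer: 80058961/3564 ≈ 22463.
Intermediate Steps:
G(l) = -2 + 1/(24 + l) (G(l) = -2 + 1/(l + (12 + 12)) = -2 + 1/(l + 24) = -2 + 1/(24 + l))
c = -1/162 (c = 1/(-162) = -1/162 ≈ -0.0061728)
(G(-2) + 60)*(387 + c) = ((-47 - 2*(-2))/(24 - 2) + 60)*(387 - 1/162) = ((-47 + 4)/22 + 60)*(62693/162) = ((1/22)*(-43) + 60)*(62693/162) = (-43/22 + 60)*(62693/162) = (1277/22)*(62693/162) = 80058961/3564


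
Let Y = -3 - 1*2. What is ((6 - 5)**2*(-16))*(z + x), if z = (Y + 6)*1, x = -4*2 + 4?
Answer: 48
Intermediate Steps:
Y = -5 (Y = -3 - 2 = -5)
x = -4 (x = -8 + 4 = -4)
z = 1 (z = (-5 + 6)*1 = 1*1 = 1)
((6 - 5)**2*(-16))*(z + x) = ((6 - 5)**2*(-16))*(1 - 4) = (1**2*(-16))*(-3) = (1*(-16))*(-3) = -16*(-3) = 48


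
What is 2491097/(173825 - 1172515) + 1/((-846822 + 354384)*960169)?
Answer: -42066060915603458/16864439391869685 ≈ -2.4944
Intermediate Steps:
2491097/(173825 - 1172515) + 1/((-846822 + 354384)*960169) = 2491097/(-998690) + (1/960169)/(-492438) = 2491097*(-1/998690) - 1/492438*1/960169 = -355871/142670 - 1/472823702022 = -42066060915603458/16864439391869685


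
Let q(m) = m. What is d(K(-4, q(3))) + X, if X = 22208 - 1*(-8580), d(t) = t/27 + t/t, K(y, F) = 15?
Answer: 277106/9 ≈ 30790.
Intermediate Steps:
d(t) = 1 + t/27 (d(t) = t*(1/27) + 1 = t/27 + 1 = 1 + t/27)
X = 30788 (X = 22208 + 8580 = 30788)
d(K(-4, q(3))) + X = (1 + (1/27)*15) + 30788 = (1 + 5/9) + 30788 = 14/9 + 30788 = 277106/9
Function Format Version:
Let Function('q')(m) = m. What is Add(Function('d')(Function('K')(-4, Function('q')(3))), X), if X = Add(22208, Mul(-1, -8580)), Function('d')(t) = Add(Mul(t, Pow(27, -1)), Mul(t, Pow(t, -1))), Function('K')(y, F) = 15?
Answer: Rational(277106, 9) ≈ 30790.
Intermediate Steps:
Function('d')(t) = Add(1, Mul(Rational(1, 27), t)) (Function('d')(t) = Add(Mul(t, Rational(1, 27)), 1) = Add(Mul(Rational(1, 27), t), 1) = Add(1, Mul(Rational(1, 27), t)))
X = 30788 (X = Add(22208, 8580) = 30788)
Add(Function('d')(Function('K')(-4, Function('q')(3))), X) = Add(Add(1, Mul(Rational(1, 27), 15)), 30788) = Add(Add(1, Rational(5, 9)), 30788) = Add(Rational(14, 9), 30788) = Rational(277106, 9)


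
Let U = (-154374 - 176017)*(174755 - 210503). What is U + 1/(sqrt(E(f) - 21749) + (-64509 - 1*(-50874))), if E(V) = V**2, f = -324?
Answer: 2194804186456791429/185829998 - sqrt(83227)/185829998 ≈ 1.1811e+10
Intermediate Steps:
U = 11810817468 (U = -330391*(-35748) = 11810817468)
U + 1/(sqrt(E(f) - 21749) + (-64509 - 1*(-50874))) = 11810817468 + 1/(sqrt((-324)**2 - 21749) + (-64509 - 1*(-50874))) = 11810817468 + 1/(sqrt(104976 - 21749) + (-64509 + 50874)) = 11810817468 + 1/(sqrt(83227) - 13635) = 11810817468 + 1/(-13635 + sqrt(83227))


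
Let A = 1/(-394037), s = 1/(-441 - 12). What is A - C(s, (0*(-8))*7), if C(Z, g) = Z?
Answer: 393584/178498761 ≈ 0.0022050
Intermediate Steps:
s = -1/453 (s = 1/(-453) = -1/453 ≈ -0.0022075)
A = -1/394037 ≈ -2.5378e-6
A - C(s, (0*(-8))*7) = -1/394037 - 1*(-1/453) = -1/394037 + 1/453 = 393584/178498761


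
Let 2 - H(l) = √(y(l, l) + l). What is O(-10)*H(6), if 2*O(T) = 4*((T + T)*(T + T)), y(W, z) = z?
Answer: 1600 - 1600*√3 ≈ -1171.3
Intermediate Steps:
H(l) = 2 - √2*√l (H(l) = 2 - √(l + l) = 2 - √(2*l) = 2 - √2*√l)
O(T) = 8*T² (O(T) = (4*((T + T)*(T + T)))/2 = (4*((2*T)*(2*T)))/2 = (4*(4*T²))/2 = (16*T²)/2 = 8*T²)
O(-10)*H(6) = (8*(-10)²)*(2 - √2*√6) = (8*100)*(2 - 2*√3) = 800*(2 - 2*√3) = 1600 - 1600*√3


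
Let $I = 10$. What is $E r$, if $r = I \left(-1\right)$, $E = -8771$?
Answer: $87710$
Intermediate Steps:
$r = -10$ ($r = 10 \left(-1\right) = -10$)
$E r = \left(-8771\right) \left(-10\right) = 87710$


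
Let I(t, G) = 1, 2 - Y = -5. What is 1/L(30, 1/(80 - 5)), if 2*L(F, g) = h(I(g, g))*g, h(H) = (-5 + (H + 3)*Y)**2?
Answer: 150/529 ≈ 0.28355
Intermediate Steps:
Y = 7 (Y = 2 - 1*(-5) = 2 + 5 = 7)
h(H) = (16 + 7*H)**2 (h(H) = (-5 + (H + 3)*7)**2 = (-5 + (3 + H)*7)**2 = (-5 + (21 + 7*H))**2 = (16 + 7*H)**2)
L(F, g) = 529*g/2 (L(F, g) = ((16 + 7*1)**2*g)/2 = ((16 + 7)**2*g)/2 = (23**2*g)/2 = (529*g)/2 = 529*g/2)
1/L(30, 1/(80 - 5)) = 1/(529/(2*(80 - 5))) = 1/((529/2)/75) = 1/((529/2)*(1/75)) = 1/(529/150) = 150/529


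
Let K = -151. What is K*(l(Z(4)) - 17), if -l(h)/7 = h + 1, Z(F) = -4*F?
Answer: -13288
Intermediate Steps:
l(h) = -7 - 7*h (l(h) = -7*(h + 1) = -7*(1 + h) = -7 - 7*h)
K*(l(Z(4)) - 17) = -151*((-7 - (-28)*4) - 17) = -151*((-7 - 7*(-16)) - 17) = -151*((-7 + 112) - 17) = -151*(105 - 17) = -151*88 = -13288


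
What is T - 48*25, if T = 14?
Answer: -1186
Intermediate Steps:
T - 48*25 = 14 - 48*25 = 14 - 1200 = -1186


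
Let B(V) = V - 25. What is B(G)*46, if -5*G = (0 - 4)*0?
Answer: -1150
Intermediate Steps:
G = 0 (G = -(0 - 4)*0/5 = -(-4)*0/5 = -1/5*0 = 0)
B(V) = -25 + V
B(G)*46 = (-25 + 0)*46 = -25*46 = -1150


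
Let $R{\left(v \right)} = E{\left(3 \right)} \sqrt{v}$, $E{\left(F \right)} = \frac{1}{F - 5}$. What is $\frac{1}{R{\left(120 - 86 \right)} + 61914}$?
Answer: $\frac{7284}{450981575} + \frac{\sqrt{34}}{7666686775} \approx 1.6152 \cdot 10^{-5}$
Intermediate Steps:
$E{\left(F \right)} = \frac{1}{-5 + F}$
$R{\left(v \right)} = - \frac{\sqrt{v}}{2}$ ($R{\left(v \right)} = \frac{\sqrt{v}}{-5 + 3} = \frac{\sqrt{v}}{-2} = - \frac{\sqrt{v}}{2}$)
$\frac{1}{R{\left(120 - 86 \right)} + 61914} = \frac{1}{- \frac{\sqrt{120 - 86}}{2} + 61914} = \frac{1}{- \frac{\sqrt{34}}{2} + 61914} = \frac{1}{61914 - \frac{\sqrt{34}}{2}}$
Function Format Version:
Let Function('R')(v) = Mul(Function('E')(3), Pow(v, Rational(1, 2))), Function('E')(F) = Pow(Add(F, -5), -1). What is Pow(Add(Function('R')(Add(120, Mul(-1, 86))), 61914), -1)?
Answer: Add(Rational(7284, 450981575), Mul(Rational(1, 7666686775), Pow(34, Rational(1, 2)))) ≈ 1.6152e-5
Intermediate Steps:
Function('E')(F) = Pow(Add(-5, F), -1)
Function('R')(v) = Mul(Rational(-1, 2), Pow(v, Rational(1, 2))) (Function('R')(v) = Mul(Pow(Add(-5, 3), -1), Pow(v, Rational(1, 2))) = Mul(Pow(-2, -1), Pow(v, Rational(1, 2))) = Mul(Rational(-1, 2), Pow(v, Rational(1, 2))))
Pow(Add(Function('R')(Add(120, Mul(-1, 86))), 61914), -1) = Pow(Add(Mul(Rational(-1, 2), Pow(Add(120, Mul(-1, 86)), Rational(1, 2))), 61914), -1) = Pow(Add(Mul(Rational(-1, 2), Pow(Add(120, -86), Rational(1, 2))), 61914), -1) = Pow(Add(Mul(Rational(-1, 2), Pow(34, Rational(1, 2))), 61914), -1) = Pow(Add(61914, Mul(Rational(-1, 2), Pow(34, Rational(1, 2)))), -1)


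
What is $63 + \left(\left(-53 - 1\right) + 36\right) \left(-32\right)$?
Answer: $639$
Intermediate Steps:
$63 + \left(\left(-53 - 1\right) + 36\right) \left(-32\right) = 63 + \left(-54 + 36\right) \left(-32\right) = 63 - -576 = 63 + 576 = 639$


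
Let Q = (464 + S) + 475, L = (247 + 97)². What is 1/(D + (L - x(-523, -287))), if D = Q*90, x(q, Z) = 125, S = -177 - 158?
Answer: 1/172571 ≈ 5.7947e-6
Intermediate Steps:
S = -335
L = 118336 (L = 344² = 118336)
Q = 604 (Q = (464 - 335) + 475 = 129 + 475 = 604)
D = 54360 (D = 604*90 = 54360)
1/(D + (L - x(-523, -287))) = 1/(54360 + (118336 - 1*125)) = 1/(54360 + (118336 - 125)) = 1/(54360 + 118211) = 1/172571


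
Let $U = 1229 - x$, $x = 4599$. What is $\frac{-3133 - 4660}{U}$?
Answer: $\frac{7793}{3370} \approx 2.3125$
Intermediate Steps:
$U = -3370$ ($U = 1229 - 4599 = -3370$)
$\frac{-3133 - 4660}{U} = \frac{-3133 - 4660}{-3370} = \left(-7793\right) \left(- \frac{1}{3370}\right) = \frac{7793}{3370}$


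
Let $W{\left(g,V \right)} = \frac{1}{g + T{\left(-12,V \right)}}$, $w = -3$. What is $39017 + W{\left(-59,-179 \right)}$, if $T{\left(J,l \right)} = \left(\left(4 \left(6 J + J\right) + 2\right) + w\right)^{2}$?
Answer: $\frac{4428819671}{113510} \approx 39017.0$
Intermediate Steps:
$T{\left(J,l \right)} = \left(-1 + 28 J\right)^{2}$ ($T{\left(J,l \right)} = \left(\left(4 \left(6 J + J\right) + 2\right) - 3\right)^{2} = \left(\left(4 \cdot 7 J + 2\right) - 3\right)^{2} = \left(\left(28 J + 2\right) - 3\right)^{2} = \left(\left(2 + 28 J\right) - 3\right)^{2} = \left(-1 + 28 J\right)^{2}$)
$W{\left(g,V \right)} = \frac{1}{113569 + g}$ ($W{\left(g,V \right)} = \frac{1}{g + \left(-1 + 28 \left(-12\right)\right)^{2}} = \frac{1}{g + \left(-1 - 336\right)^{2}} = \frac{1}{g + \left(-337\right)^{2}} = \frac{1}{g + 113569} = \frac{1}{113569 + g}$)
$39017 + W{\left(-59,-179 \right)} = 39017 + \frac{1}{113569 - 59} = 39017 + \frac{1}{113510} = \frac{4428819671}{113510}$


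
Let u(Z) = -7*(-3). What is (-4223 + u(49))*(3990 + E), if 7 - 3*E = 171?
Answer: -49608812/3 ≈ -1.6536e+7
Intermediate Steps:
E = -164/3 (E = 7/3 - 1/3*171 = 7/3 - 57 = -164/3 ≈ -54.667)
u(Z) = 21
(-4223 + u(49))*(3990 + E) = (-4223 + 21)*(3990 - 164/3) = -4202*11806/3 = -49608812/3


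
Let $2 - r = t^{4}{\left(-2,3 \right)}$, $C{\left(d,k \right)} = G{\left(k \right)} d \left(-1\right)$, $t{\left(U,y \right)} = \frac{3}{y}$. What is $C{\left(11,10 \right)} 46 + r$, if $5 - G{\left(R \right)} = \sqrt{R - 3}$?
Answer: $-2529 + 506 \sqrt{7} \approx -1190.3$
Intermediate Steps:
$G{\left(R \right)} = 5 - \sqrt{-3 + R}$ ($G{\left(R \right)} = 5 - \sqrt{R - 3} = 5 - \sqrt{-3 + R}$)
$C{\left(d,k \right)} = - d \left(5 - \sqrt{-3 + k}\right)$ ($C{\left(d,k \right)} = \left(5 - \sqrt{-3 + k}\right) d \left(-1\right) = d \left(5 - \sqrt{-3 + k}\right) \left(-1\right) = - d \left(5 - \sqrt{-3 + k}\right)$)
$r = 1$ ($r = 2 - \left(\frac{3}{3}\right)^{4} = 2 - \left(3 \cdot \frac{1}{3}\right)^{4} = 2 - 1^{4} = 2 - 1 = 1$)
$C{\left(11,10 \right)} 46 + r = 11 \left(-5 + \sqrt{-3 + 10}\right) 46 + 1 = 11 \left(-5 + \sqrt{7}\right) 46 + 1 = \left(-55 + 11 \sqrt{7}\right) 46 + 1 = \left(-2530 + 506 \sqrt{7}\right) + 1 = -2529 + 506 \sqrt{7}$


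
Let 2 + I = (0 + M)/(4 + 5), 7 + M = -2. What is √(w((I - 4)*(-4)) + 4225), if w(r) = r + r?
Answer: √4281 ≈ 65.429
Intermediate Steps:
M = -9 (M = -7 - 2 = -9)
I = -3 (I = -2 + (0 - 9)/(4 + 5) = -2 - 9/9 = -2 - 9*⅑ = -2 - 1 = -3)
w(r) = 2*r
√(w((I - 4)*(-4)) + 4225) = √(2*((-3 - 4)*(-4)) + 4225) = √(2*(-7*(-4)) + 4225) = √(2*28 + 4225) = √(56 + 4225) = √4281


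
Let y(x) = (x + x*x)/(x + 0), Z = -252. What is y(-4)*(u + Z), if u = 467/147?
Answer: 36577/49 ≈ 746.47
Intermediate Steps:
y(x) = (x + x²)/x
u = 467/147 (u = 467*(1/147) = 467/147 ≈ 3.1769)
y(-4)*(u + Z) = (1 - 4)*(467/147 - 252) = -3*(-36577/147) = 36577/49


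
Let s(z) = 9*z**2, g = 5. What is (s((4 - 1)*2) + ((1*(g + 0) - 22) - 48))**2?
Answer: 67081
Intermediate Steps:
(s((4 - 1)*2) + ((1*(g + 0) - 22) - 48))**2 = (9*((4 - 1)*2)**2 + ((1*(5 + 0) - 22) - 48))**2 = (9*(3*2)**2 + ((1*5 - 22) - 48))**2 = (9*6**2 + ((5 - 22) - 48))**2 = (9*36 + (-17 - 48))**2 = (324 - 65)**2 = 259**2 = 67081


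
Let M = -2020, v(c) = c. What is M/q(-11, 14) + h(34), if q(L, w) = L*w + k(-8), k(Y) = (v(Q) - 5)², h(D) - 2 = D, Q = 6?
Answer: 7528/153 ≈ 49.203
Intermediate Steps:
h(D) = 2 + D
k(Y) = 1 (k(Y) = (6 - 5)² = 1² = 1)
q(L, w) = 1 + L*w (q(L, w) = L*w + 1 = 1 + L*w)
M/q(-11, 14) + h(34) = -2020/(1 - 11*14) + (2 + 34) = -2020/(1 - 154) + 36 = -2020/(-153) + 36 = -2020*(-1/153) + 36 = 2020/153 + 36 = 7528/153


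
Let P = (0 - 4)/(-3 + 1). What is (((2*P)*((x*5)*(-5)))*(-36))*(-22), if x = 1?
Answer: -79200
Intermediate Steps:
P = 2 (P = -4/(-2) = -4*(-1/2) = 2)
(((2*P)*((x*5)*(-5)))*(-36))*(-22) = (((2*2)*((1*5)*(-5)))*(-36))*(-22) = ((4*(5*(-5)))*(-36))*(-22) = ((4*(-25))*(-36))*(-22) = -100*(-36)*(-22) = 3600*(-22) = -79200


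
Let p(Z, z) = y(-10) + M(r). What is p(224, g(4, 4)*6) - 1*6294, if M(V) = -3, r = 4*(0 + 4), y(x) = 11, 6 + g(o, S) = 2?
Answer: -6286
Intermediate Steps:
g(o, S) = -4 (g(o, S) = -6 + 2 = -4)
r = 16 (r = 4*4 = 16)
p(Z, z) = 8 (p(Z, z) = 11 - 3 = 8)
p(224, g(4, 4)*6) - 1*6294 = 8 - 1*6294 = 8 - 6294 = -6286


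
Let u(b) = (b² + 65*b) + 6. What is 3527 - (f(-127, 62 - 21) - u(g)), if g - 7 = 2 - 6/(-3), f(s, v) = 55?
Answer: 4314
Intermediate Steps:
g = 11 (g = 7 + (2 - 6/(-3)) = 7 + (2 - ⅓*(-6)) = 7 + (2 + 2) = 7 + 4 = 11)
u(b) = 6 + b² + 65*b
3527 - (f(-127, 62 - 21) - u(g)) = 3527 - (55 - (6 + 11² + 65*11)) = 3527 - (55 - (6 + 121 + 715)) = 3527 - (55 - 1*842) = 3527 - (55 - 842) = 3527 - 1*(-787) = 3527 + 787 = 4314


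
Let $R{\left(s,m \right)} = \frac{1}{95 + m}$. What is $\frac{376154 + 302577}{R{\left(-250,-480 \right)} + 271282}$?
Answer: $\frac{261311435}{104443569} \approx 2.5019$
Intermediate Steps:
$\frac{376154 + 302577}{R{\left(-250,-480 \right)} + 271282} = \frac{376154 + 302577}{\frac{1}{95 - 480} + 271282} = \frac{678731}{\frac{1}{-385} + 271282} = \frac{678731}{- \frac{1}{385} + 271282} = \frac{678731}{\frac{104443569}{385}} = 678731 \cdot \frac{385}{104443569} = \frac{261311435}{104443569}$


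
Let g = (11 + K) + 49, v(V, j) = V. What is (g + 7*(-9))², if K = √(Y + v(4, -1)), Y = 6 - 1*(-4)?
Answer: (3 - √14)² ≈ 0.55006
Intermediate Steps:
Y = 10 (Y = 6 + 4 = 10)
K = √14 (K = √(10 + 4) = √14 ≈ 3.7417)
g = 60 + √14 (g = (11 + √14) + 49 = 60 + √14 ≈ 63.742)
(g + 7*(-9))² = ((60 + √14) + 7*(-9))² = ((60 + √14) - 63)² = (-3 + √14)²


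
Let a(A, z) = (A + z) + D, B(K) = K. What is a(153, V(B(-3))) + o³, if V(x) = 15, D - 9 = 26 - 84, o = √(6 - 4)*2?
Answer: 119 + 16*√2 ≈ 141.63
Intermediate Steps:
o = 2*√2 (o = √2*2 = 2*√2 ≈ 2.8284)
D = -49 (D = 9 + (26 - 84) = 9 - 58 = -49)
a(A, z) = -49 + A + z (a(A, z) = (A + z) - 49 = -49 + A + z)
a(153, V(B(-3))) + o³ = (-49 + 153 + 15) + (2*√2)³ = 119 + 16*√2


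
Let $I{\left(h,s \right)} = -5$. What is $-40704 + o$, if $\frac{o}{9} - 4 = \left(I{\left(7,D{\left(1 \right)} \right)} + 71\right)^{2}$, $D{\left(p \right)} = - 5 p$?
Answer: $-1464$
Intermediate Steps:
$o = 39240$ ($o = 36 + 9 \left(-5 + 71\right)^{2} = 36 + 9 \cdot 66^{2} = 36 + 9 \cdot 4356 = 36 + 39204 = 39240$)
$-40704 + o = -40704 + 39240 = -1464$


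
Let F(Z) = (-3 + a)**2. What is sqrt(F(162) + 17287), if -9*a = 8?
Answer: 8*sqrt(21898)/9 ≈ 131.54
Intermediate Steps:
a = -8/9 (a = -1/9*8 = -8/9 ≈ -0.88889)
F(Z) = 1225/81 (F(Z) = (-3 - 8/9)**2 = (-35/9)**2 = 1225/81)
sqrt(F(162) + 17287) = sqrt(1225/81 + 17287) = sqrt(1401472/81) = 8*sqrt(21898)/9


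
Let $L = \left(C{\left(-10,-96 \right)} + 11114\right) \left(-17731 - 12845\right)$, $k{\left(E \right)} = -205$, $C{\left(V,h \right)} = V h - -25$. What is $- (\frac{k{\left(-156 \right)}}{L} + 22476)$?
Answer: $- \frac{8314749503629}{369939024} \approx -22476.0$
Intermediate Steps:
$C{\left(V,h \right)} = 25 + V h$ ($C{\left(V,h \right)} = V h + \left(-29 + 54\right) = V h + 25 = 25 + V h$)
$L = -369939024$ ($L = \left(\left(25 - -960\right) + 11114\right) \left(-17731 - 12845\right) = \left(\left(25 + 960\right) + 11114\right) \left(-30576\right) = \left(985 + 11114\right) \left(-30576\right) = 12099 \left(-30576\right) = -369939024$)
$- (\frac{k{\left(-156 \right)}}{L} + 22476) = - (- \frac{205}{-369939024} + 22476) = - (\left(-205\right) \left(- \frac{1}{369939024}\right) + 22476) = - (\frac{205}{369939024} + 22476) = \left(-1\right) \frac{8314749503629}{369939024} = - \frac{8314749503629}{369939024}$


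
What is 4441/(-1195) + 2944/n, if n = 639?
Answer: 680281/763605 ≈ 0.89088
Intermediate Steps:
4441/(-1195) + 2944/n = 4441/(-1195) + 2944/639 = 4441*(-1/1195) + 2944*(1/639) = -4441/1195 + 2944/639 = 680281/763605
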